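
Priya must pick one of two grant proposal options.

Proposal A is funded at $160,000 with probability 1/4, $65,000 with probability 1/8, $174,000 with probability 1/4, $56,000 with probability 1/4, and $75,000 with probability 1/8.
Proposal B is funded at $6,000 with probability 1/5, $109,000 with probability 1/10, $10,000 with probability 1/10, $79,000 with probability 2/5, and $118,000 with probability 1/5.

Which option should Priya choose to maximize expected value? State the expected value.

Proposal A ($115,000)

Proposal A = 1/4 × 160000 + 1/8 × 65000 + 1/4 × 174000 + 1/4 × 56000 + 1/8 × 75000 = 40000 + 8125 + 43500 + 14000 + 9375 = 115000
Proposal B = 1/5 × 6000 + 1/10 × 109000 + 1/10 × 10000 + 2/5 × 79000 + 1/5 × 118000 = 1200 + 10900 + 1000 + 31600 + 23600 = 68300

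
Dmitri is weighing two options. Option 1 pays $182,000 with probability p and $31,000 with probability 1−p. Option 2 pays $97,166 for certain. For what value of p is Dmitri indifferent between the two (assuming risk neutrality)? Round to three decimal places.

p = 0.438

p·182000 + (1−p)·31000 = 97166
151000p + 31000 = 97166
p = (97166 − 31000) / 151000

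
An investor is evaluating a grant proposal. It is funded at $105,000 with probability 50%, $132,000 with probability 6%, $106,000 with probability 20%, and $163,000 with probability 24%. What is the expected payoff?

$120,740

EV = 0.5 × 105000 + 0.06 × 132000 + 0.2 × 106000 + 0.24 × 163000 = 52500 + 7920 + 21200 + 39120 = 120740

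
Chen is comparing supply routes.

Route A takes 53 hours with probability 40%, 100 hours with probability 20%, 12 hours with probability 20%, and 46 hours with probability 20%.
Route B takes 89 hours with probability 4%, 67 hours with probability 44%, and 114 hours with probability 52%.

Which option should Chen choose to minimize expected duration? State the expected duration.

Route A (52.8 hours)

Route A = 0.4 × 53 + 0.2 × 100 + 0.2 × 12 + 0.2 × 46 = 21.2 + 20 + 2.4 + 9.2 = 52.8
Route B = 0.04 × 89 + 0.44 × 67 + 0.52 × 114 = 3.56 + 29.48 + 59.28 = 92.32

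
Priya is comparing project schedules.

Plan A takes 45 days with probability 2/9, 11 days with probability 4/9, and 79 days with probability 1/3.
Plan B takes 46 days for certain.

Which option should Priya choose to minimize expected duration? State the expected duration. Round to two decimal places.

Plan A = 2/9 × 45 + 4/9 × 11 + 1/3 × 79 = 10 + 4.8889 + 26.3333 = 41.2222
Plan B: 46 (certain)

Plan A (41.22 days)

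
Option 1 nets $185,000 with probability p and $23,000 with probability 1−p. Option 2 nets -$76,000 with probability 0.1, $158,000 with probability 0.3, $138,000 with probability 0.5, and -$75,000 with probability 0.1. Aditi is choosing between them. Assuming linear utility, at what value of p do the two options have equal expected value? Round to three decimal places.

EV(Option 2) = 0.1 × (-76000) + 0.3 × 158000 + 0.5 × 138000 + 0.1 × (-75000) = -7600 + 47400 + 69000 − 7500 = 101300
p·185000 + (1−p)·23000 = 101300
162000p + 23000 = 101300
p = (101300 − 23000) / 162000

p = 0.483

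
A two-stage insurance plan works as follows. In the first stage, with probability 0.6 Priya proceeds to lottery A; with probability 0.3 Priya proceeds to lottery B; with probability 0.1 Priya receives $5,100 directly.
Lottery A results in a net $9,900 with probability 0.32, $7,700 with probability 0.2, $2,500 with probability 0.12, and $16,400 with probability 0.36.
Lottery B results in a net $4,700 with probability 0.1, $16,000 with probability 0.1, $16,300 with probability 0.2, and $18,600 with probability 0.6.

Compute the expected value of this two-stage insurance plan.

$12,004.20

EV(A) = 0.32 × 9900 + 0.2 × 7700 + 0.12 × 2500 + 0.36 × 16400 = 3168 + 1540 + 300 + 5904 = 10912
EV(B) = 0.1 × 4700 + 0.1 × 16000 + 0.2 × 16300 + 0.6 × 18600 = 470 + 1600 + 3260 + 11160 = 16490
Branch C: 5100 (certain)
Overall = 0.6 × 10912 + 0.3 × 16490 + 0.1 × 5100 = 6547.2 + 4947 + 510 = 12004.2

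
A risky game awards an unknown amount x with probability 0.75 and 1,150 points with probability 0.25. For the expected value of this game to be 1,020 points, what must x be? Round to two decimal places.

x = 976.67 points

0.75·x + 0.25·1150 = 1020
0.75·x = 1020 − 287.5 = 732.5
x = 732.5 / 0.75 = 976.6667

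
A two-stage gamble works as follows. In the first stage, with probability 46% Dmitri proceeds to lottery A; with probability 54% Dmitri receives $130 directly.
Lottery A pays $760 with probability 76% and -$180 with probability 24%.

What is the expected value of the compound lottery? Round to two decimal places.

EV(A) = 0.76 × 760 + 0.24 × (-180) = 577.6 − 43.2 = 534.4
Branch B: 130 (certain)
Overall = 0.46 × 534.4 + 0.54 × 130 = 245.824 + 70.2 = 316.024

$316.02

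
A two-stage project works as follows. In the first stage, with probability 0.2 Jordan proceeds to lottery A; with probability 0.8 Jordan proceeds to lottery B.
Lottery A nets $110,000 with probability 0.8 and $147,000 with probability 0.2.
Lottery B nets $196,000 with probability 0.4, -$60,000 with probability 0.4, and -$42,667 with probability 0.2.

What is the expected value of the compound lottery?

EV(A) = 0.8 × 110000 + 0.2 × 147000 = 88000 + 29400 = 117400
EV(B) = 0.4 × 196000 + 0.4 × (-60000) + 0.2 × (-42667) = 78400 − 24000 − 8533.4 = 45866.6
Overall = 0.2 × 117400 + 0.8 × 45866.6 = 23480 + 36693.28 = 60173.28

$60,173.28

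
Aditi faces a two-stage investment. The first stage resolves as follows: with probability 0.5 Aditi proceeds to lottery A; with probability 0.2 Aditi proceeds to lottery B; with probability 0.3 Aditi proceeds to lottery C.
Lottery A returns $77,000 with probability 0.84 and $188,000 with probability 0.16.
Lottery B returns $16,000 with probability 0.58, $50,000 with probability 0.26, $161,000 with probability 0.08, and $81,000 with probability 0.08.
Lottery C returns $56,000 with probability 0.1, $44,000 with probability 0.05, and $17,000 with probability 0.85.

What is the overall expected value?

$62,383

EV(A) = 0.84 × 77000 + 0.16 × 188000 = 64680 + 30080 = 94760
EV(B) = 0.58 × 16000 + 0.26 × 50000 + 0.08 × 161000 + 0.08 × 81000 = 9280 + 13000 + 12880 + 6480 = 41640
EV(C) = 0.1 × 56000 + 0.05 × 44000 + 0.85 × 17000 = 5600 + 2200 + 14450 = 22250
Overall = 0.5 × 94760 + 0.2 × 41640 + 0.3 × 22250 = 47380 + 8328 + 6675 = 62383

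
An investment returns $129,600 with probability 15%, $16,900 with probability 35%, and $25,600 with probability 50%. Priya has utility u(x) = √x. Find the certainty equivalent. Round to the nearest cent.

$32,220.25

E[u] = 0.15·√129600 + 0.35·√16900 + 0.5·√25600 = 0.15·360 + 0.35·130 + 0.5·160 = 179.5
CE = (179.5)² = 32220.25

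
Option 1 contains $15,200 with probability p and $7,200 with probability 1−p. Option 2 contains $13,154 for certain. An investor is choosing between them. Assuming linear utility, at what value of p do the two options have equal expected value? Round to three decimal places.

p = 0.744

p·15200 + (1−p)·7200 = 13154
8000p + 7200 = 13154
p = (13154 − 7200) / 8000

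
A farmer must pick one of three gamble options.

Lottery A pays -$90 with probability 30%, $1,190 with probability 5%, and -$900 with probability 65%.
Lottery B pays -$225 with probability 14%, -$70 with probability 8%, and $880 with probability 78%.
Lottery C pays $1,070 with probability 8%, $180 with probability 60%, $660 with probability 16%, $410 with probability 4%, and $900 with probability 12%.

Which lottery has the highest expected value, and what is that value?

Lottery B ($649.30)

Lottery A = 0.3 × (-90) + 0.05 × 1190 + 0.65 × (-900) = -27 + 59.5 − 585 = -552.5
Lottery B = 0.14 × (-225) + 0.08 × (-70) + 0.78 × 880 = -31.5 − 5.6 + 686.4 = 649.3
Lottery C = 0.08 × 1070 + 0.6 × 180 + 0.16 × 660 + 0.04 × 410 + 0.12 × 900 = 85.6 + 108 + 105.6 + 16.4 + 108 = 423.6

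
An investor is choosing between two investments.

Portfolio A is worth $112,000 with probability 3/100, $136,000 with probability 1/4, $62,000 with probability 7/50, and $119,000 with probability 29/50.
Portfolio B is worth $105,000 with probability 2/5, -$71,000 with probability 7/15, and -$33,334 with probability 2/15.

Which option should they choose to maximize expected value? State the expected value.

Portfolio A = 3/100 × 112000 + 1/4 × 136000 + 7/50 × 62000 + 29/50 × 119000 = 3360 + 34000 + 8680 + 69020 = 115060
Portfolio B = 2/5 × 105000 + 7/15 × (-71000) + 2/15 × (-33334) = 42000 − 33133.3333 − 4444.5333 = 4422.1333

Portfolio A ($115,060)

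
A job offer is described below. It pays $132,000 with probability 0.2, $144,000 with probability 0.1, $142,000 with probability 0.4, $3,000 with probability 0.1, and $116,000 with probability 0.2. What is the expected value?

EV = 0.2 × 132000 + 0.1 × 144000 + 0.4 × 142000 + 0.1 × 3000 + 0.2 × 116000 = 26400 + 14400 + 56800 + 300 + 23200 = 121100

$121,100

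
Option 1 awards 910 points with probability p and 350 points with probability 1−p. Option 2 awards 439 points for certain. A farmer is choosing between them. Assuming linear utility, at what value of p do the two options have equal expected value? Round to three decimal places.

p·910 + (1−p)·350 = 439
560p + 350 = 439
p = (439 − 350) / 560

p = 0.159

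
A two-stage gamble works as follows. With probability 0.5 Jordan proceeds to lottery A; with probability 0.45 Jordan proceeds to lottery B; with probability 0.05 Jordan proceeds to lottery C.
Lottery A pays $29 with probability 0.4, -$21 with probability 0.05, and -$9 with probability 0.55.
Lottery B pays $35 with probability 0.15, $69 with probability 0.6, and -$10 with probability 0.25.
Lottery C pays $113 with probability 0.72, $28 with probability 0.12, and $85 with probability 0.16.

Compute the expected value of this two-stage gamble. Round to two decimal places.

$27.58

EV(A) = 0.4 × 29 + 0.05 × (-21) + 0.55 × (-9) = 11.6 − 1.05 − 4.95 = 5.6
EV(B) = 0.15 × 35 + 0.6 × 69 + 0.25 × (-10) = 5.25 + 41.4 − 2.5 = 44.15
EV(C) = 0.72 × 113 + 0.12 × 28 + 0.16 × 85 = 81.36 + 3.36 + 13.6 = 98.32
Overall = 0.5 × 5.6 + 0.45 × 44.15 + 0.05 × 98.32 = 2.8 + 19.8675 + 4.916 = 27.5835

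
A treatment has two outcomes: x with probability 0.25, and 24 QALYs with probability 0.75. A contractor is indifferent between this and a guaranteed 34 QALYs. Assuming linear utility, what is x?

0.25·x + 0.75·24 = 34
0.25·x = 34 − 18 = 16
x = 16 / 0.25 = 64

x = 64 QALYs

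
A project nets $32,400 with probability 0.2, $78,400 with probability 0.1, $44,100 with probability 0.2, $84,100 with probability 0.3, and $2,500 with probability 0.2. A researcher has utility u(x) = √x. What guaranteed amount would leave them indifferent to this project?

E[u] = 0.2·√32400 + 0.1·√78400 + 0.2·√44100 + 0.3·√84100 + 0.2·√2500 = 0.2·180 + 0.1·280 + 0.2·210 + 0.3·290 + 0.2·50 = 203
CE = (203)² = 41209

$41,209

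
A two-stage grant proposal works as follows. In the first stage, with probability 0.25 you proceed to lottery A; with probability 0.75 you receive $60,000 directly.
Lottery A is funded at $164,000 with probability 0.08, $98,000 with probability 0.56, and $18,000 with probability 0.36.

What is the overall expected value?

$63,620

EV(A) = 0.08 × 164000 + 0.56 × 98000 + 0.36 × 18000 = 13120 + 54880 + 6480 = 74480
Branch B: 60000 (certain)
Overall = 0.25 × 74480 + 0.75 × 60000 = 18620 + 45000 = 63620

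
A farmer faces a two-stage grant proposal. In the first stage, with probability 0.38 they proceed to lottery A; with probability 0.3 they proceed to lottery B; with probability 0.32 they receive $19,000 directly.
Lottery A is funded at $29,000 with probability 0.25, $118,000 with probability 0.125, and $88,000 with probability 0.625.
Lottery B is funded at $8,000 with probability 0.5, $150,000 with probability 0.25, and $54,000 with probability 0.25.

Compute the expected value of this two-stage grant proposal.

EV(A) = 0.25 × 29000 + 0.125 × 118000 + 0.625 × 88000 = 7250 + 14750 + 55000 = 77000
EV(B) = 0.5 × 8000 + 0.25 × 150000 + 0.25 × 54000 = 4000 + 37500 + 13500 = 55000
Branch C: 19000 (certain)
Overall = 0.38 × 77000 + 0.3 × 55000 + 0.32 × 19000 = 29260 + 16500 + 6080 = 51840

$51,840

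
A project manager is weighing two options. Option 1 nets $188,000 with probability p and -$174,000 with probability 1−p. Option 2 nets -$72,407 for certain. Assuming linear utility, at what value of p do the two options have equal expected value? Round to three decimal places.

p·188000 + (1−p)·(-174000) = -72407
362000p − 174000 = -72407
p = (-72407 + 174000) / 362000

p = 0.281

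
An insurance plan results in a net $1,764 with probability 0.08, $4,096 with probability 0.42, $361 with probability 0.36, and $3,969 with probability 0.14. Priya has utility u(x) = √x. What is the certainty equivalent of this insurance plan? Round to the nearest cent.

E[u] = 0.08·√1764 + 0.42·√4096 + 0.36·√361 + 0.14·√3969 = 0.08·42 + 0.42·64 + 0.36·19 + 0.14·63 = 45.9
CE = (45.9)² = 2106.81

$2,106.81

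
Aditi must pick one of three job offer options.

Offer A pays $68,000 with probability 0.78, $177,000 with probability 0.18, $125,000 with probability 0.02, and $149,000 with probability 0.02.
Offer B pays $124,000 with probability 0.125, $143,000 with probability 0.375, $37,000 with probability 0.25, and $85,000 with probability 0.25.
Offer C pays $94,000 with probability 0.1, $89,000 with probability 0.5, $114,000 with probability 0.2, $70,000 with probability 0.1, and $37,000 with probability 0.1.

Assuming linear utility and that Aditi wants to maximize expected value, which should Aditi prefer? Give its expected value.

Offer B ($99,625)

Offer A = 0.78 × 68000 + 0.18 × 177000 + 0.02 × 125000 + 0.02 × 149000 = 53040 + 31860 + 2500 + 2980 = 90380
Offer B = 0.125 × 124000 + 0.375 × 143000 + 0.25 × 37000 + 0.25 × 85000 = 15500 + 53625 + 9250 + 21250 = 99625
Offer C = 0.1 × 94000 + 0.5 × 89000 + 0.2 × 114000 + 0.1 × 70000 + 0.1 × 37000 = 9400 + 44500 + 22800 + 7000 + 3700 = 87400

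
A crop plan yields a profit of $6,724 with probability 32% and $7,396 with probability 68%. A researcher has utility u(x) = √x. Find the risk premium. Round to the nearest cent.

$3.48

E[u] = 0.32·√6724 + 0.68·√7396 = 0.32·82 + 0.68·86 = 84.72
CE = (84.72)² = 7177.4784
Risk premium = EV − CE = 7180.96 − 7177.4784 = 3.4816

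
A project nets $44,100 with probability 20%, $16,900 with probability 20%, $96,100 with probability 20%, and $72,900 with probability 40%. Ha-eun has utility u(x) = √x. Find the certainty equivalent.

E[u] = 0.2·√44100 + 0.2·√16900 + 0.2·√96100 + 0.4·√72900 = 0.2·210 + 0.2·130 + 0.2·310 + 0.4·270 = 238
CE = (238)² = 56644

$56,644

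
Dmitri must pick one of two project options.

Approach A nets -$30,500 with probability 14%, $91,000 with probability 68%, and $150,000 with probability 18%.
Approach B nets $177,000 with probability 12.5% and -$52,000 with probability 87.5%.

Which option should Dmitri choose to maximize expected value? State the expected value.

Approach A = 0.14 × (-30500) + 0.68 × 91000 + 0.18 × 150000 = -4270 + 61880 + 27000 = 84610
Approach B = 0.125 × 177000 + 0.875 × (-52000) = 22125 − 45500 = -23375

Approach A ($84,610)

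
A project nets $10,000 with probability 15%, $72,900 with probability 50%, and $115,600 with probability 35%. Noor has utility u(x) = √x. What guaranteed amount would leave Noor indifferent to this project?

E[u] = 0.15·√10000 + 0.5·√72900 + 0.35·√115600 = 0.15·100 + 0.5·270 + 0.35·340 = 269
CE = (269)² = 72361

$72,361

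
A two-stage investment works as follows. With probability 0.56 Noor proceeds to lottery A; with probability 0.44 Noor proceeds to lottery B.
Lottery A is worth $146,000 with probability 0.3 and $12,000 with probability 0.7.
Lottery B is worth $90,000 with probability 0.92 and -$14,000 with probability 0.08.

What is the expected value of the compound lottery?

EV(A) = 0.3 × 146000 + 0.7 × 12000 = 43800 + 8400 = 52200
EV(B) = 0.92 × 90000 + 0.08 × (-14000) = 82800 − 1120 = 81680
Overall = 0.56 × 52200 + 0.44 × 81680 = 29232 + 35939.2 = 65171.2

$65,171.20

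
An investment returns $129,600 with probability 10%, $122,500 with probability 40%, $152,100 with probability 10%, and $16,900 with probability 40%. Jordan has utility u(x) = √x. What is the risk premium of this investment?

$12,641

E[u] = 0.1·√129600 + 0.4·√122500 + 0.1·√152100 + 0.4·√16900 = 0.1·360 + 0.4·350 + 0.1·390 + 0.4·130 = 267
CE = (267)² = 71289
Risk premium = EV − CE = 83930 − 71289 = 12641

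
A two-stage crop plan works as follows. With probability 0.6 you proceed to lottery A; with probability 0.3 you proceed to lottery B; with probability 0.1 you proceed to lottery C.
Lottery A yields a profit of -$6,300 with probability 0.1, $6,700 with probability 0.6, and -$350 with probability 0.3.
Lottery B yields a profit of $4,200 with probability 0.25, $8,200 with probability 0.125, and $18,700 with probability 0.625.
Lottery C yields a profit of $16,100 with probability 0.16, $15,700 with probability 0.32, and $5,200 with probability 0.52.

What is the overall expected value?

EV(A) = 0.1 × (-6300) + 0.6 × 6700 + 0.3 × (-350) = -630 + 4020 − 105 = 3285
EV(B) = 0.25 × 4200 + 0.125 × 8200 + 0.625 × 18700 = 1050 + 1025 + 11687.5 = 13762.5
EV(C) = 0.16 × 16100 + 0.32 × 15700 + 0.52 × 5200 = 2576 + 5024 + 2704 = 10304
Overall = 0.6 × 3285 + 0.3 × 13762.5 + 0.1 × 10304 = 1971 + 4128.75 + 1030.4 = 7130.15

$7,130.15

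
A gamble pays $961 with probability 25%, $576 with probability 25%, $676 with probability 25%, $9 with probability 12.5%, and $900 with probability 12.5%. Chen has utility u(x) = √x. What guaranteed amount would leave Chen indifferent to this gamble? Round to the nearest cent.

E[u] = 0.25·√961 + 0.25·√576 + 0.25·√676 + 0.125·√9 + 0.125·√900 = 0.25·31 + 0.25·24 + 0.25·26 + 0.125·3 + 0.125·30 = 24.375
CE = (24.375)² = 594.140625

$594.14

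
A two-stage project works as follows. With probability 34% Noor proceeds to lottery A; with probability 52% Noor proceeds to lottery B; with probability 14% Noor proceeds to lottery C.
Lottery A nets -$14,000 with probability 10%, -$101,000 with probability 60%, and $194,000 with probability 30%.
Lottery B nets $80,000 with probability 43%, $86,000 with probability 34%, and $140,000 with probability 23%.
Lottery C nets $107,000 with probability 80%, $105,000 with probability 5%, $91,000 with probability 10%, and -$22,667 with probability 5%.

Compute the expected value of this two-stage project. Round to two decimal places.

$62,379.13

EV(A) = 0.1 × (-14000) + 0.6 × (-101000) + 0.3 × 194000 = -1400 − 60600 + 58200 = -3800
EV(B) = 0.43 × 80000 + 0.34 × 86000 + 0.23 × 140000 = 34400 + 29240 + 32200 = 95840
EV(C) = 0.8 × 107000 + 0.05 × 105000 + 0.1 × 91000 + 0.05 × (-22667) = 85600 + 5250 + 9100 − 1133.35 = 98816.65
Overall = 0.34 × (-3800) + 0.52 × 95840 + 0.14 × 98816.65 = -1292 + 49836.8 + 13834.331 = 62379.131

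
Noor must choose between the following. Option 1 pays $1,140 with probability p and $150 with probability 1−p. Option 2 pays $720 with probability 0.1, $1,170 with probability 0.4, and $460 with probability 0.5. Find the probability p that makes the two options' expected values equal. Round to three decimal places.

p = 0.626

EV(Option 2) = 0.1 × 720 + 0.4 × 1170 + 0.5 × 460 = 72 + 468 + 230 = 770
p·1140 + (1−p)·150 = 770
990p + 150 = 770
p = (770 − 150) / 990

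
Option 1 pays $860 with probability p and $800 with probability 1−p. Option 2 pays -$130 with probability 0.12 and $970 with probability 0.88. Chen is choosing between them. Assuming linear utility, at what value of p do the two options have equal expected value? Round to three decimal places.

EV(Option 2) = 0.12 × (-130) + 0.88 × 970 = -15.6 + 853.6 = 838
p·860 + (1−p)·800 = 838
60p + 800 = 838
p = (838 − 800) / 60

p = 0.633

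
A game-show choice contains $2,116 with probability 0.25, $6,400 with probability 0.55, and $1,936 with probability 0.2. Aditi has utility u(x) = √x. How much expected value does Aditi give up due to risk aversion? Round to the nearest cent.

E[u] = 0.25·√2116 + 0.55·√6400 + 0.2·√1936 = 0.25·46 + 0.55·80 + 0.2·44 = 64.3
CE = (64.3)² = 4134.49
Risk premium = EV − CE = 4436.2 − 4134.49 = 301.71

$301.71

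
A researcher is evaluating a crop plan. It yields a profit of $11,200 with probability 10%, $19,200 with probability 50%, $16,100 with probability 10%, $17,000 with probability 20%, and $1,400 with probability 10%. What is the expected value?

EV = 0.1 × 11200 + 0.5 × 19200 + 0.1 × 16100 + 0.2 × 17000 + 0.1 × 1400 = 1120 + 9600 + 1610 + 3400 + 140 = 15870

$15,870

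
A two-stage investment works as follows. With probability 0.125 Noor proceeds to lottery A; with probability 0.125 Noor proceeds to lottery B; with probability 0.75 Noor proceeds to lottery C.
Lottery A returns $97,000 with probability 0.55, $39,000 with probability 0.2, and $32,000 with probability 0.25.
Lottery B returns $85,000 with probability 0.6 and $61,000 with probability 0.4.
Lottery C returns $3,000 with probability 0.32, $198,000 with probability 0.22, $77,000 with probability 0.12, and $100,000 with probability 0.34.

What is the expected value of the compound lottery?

EV(A) = 0.55 × 97000 + 0.2 × 39000 + 0.25 × 32000 = 53350 + 7800 + 8000 = 69150
EV(B) = 0.6 × 85000 + 0.4 × 61000 = 51000 + 24400 = 75400
EV(C) = 0.32 × 3000 + 0.22 × 198000 + 0.12 × 77000 + 0.34 × 100000 = 960 + 43560 + 9240 + 34000 = 87760
Overall = 0.125 × 69150 + 0.125 × 75400 + 0.75 × 87760 = 8643.75 + 9425 + 65820 = 83888.75

$83,888.75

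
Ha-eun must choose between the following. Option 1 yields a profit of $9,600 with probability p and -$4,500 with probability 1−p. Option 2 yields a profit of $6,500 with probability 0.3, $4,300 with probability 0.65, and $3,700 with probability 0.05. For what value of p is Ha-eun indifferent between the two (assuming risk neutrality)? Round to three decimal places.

EV(Option 2) = 0.3 × 6500 + 0.65 × 4300 + 0.05 × 3700 = 1950 + 2795 + 185 = 4930
p·9600 + (1−p)·(-4500) = 4930
14100p − 4500 = 4930
p = (4930 + 4500) / 14100

p = 0.669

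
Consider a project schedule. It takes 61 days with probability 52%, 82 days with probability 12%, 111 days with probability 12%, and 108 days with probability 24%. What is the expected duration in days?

80.8 days

EV = 0.52 × 61 + 0.12 × 82 + 0.12 × 111 + 0.24 × 108 = 31.72 + 9.84 + 13.32 + 25.92 = 80.8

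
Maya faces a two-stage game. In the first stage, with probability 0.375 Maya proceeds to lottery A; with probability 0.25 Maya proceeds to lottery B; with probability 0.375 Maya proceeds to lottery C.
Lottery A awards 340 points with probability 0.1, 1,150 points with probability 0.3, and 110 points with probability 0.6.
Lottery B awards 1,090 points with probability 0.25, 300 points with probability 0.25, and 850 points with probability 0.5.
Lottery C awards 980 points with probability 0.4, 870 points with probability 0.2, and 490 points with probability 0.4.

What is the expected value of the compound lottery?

645.75 points

EV(A) = 0.1 × 340 + 0.3 × 1150 + 0.6 × 110 = 34 + 345 + 66 = 445
EV(B) = 0.25 × 1090 + 0.25 × 300 + 0.5 × 850 = 272.5 + 75 + 425 = 772.5
EV(C) = 0.4 × 980 + 0.2 × 870 + 0.4 × 490 = 392 + 174 + 196 = 762
Overall = 0.375 × 445 + 0.25 × 772.5 + 0.375 × 762 = 166.875 + 193.125 + 285.75 = 645.75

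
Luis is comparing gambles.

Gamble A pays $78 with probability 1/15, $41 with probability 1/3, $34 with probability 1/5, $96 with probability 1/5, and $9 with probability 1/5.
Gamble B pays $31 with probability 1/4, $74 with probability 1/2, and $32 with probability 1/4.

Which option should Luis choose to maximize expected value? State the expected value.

Gamble B ($52.75)

Gamble A = 1/15 × 78 + 1/3 × 41 + 1/5 × 34 + 1/5 × 96 + 1/5 × 9 = 5.2 + 13.6667 + 6.8 + 19.2 + 1.8 = 46.6667
Gamble B = 1/4 × 31 + 1/2 × 74 + 1/4 × 32 = 7.75 + 37 + 8 = 52.75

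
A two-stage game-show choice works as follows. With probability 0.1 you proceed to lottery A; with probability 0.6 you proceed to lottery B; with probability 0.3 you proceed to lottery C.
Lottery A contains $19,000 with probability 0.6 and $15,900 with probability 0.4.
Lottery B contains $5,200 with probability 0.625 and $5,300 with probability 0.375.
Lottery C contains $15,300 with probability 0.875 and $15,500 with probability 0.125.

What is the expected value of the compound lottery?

EV(A) = 0.6 × 19000 + 0.4 × 15900 = 11400 + 6360 = 17760
EV(B) = 0.625 × 5200 + 0.375 × 5300 = 3250 + 1987.5 = 5237.5
EV(C) = 0.875 × 15300 + 0.125 × 15500 = 13387.5 + 1937.5 = 15325
Overall = 0.1 × 17760 + 0.6 × 5237.5 + 0.3 × 15325 = 1776 + 3142.5 + 4597.5 = 9516

$9,516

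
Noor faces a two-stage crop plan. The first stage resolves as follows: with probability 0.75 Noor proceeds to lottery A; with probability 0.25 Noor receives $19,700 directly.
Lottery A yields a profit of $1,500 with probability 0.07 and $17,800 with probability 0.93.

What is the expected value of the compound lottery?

$17,419.25

EV(A) = 0.07 × 1500 + 0.93 × 17800 = 105 + 16554 = 16659
Branch B: 19700 (certain)
Overall = 0.75 × 16659 + 0.25 × 19700 = 12494.25 + 4925 = 17419.25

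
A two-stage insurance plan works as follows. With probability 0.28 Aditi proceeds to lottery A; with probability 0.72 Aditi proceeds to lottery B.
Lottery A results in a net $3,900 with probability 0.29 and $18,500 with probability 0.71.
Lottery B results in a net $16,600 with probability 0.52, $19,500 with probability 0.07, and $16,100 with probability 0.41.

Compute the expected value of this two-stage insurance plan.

EV(A) = 0.29 × 3900 + 0.71 × 18500 = 1131 + 13135 = 14266
EV(B) = 0.52 × 16600 + 0.07 × 19500 + 0.41 × 16100 = 8632 + 1365 + 6601 = 16598
Overall = 0.28 × 14266 + 0.72 × 16598 = 3994.48 + 11950.56 = 15945.04

$15,945.04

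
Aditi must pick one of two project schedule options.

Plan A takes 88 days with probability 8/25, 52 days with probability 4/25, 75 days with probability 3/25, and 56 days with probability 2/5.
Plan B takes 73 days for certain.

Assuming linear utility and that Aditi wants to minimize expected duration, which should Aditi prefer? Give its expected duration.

Plan A = 8/25 × 88 + 4/25 × 52 + 3/25 × 75 + 2/5 × 56 = 28.16 + 8.32 + 9 + 22.4 = 67.88
Plan B: 73 (certain)

Plan A (67.88 days)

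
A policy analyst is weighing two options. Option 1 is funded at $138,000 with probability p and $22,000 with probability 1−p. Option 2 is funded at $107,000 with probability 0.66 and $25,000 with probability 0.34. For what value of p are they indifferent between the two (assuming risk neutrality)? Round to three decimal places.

p = 0.492

EV(Option 2) = 0.66 × 107000 + 0.34 × 25000 = 70620 + 8500 = 79120
p·138000 + (1−p)·22000 = 79120
116000p + 22000 = 79120
p = (79120 − 22000) / 116000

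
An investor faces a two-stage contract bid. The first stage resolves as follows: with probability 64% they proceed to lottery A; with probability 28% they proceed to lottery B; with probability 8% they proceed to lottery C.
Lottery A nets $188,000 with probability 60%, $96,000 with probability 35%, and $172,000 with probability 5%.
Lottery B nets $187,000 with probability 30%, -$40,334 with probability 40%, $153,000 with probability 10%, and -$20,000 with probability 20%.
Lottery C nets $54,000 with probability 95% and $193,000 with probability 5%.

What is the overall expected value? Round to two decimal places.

$118,430.59

EV(A) = 0.6 × 188000 + 0.35 × 96000 + 0.05 × 172000 = 112800 + 33600 + 8600 = 155000
EV(B) = 0.3 × 187000 + 0.4 × (-40334) + 0.1 × 153000 + 0.2 × (-20000) = 56100 − 16133.6 + 15300 − 4000 = 51266.4
EV(C) = 0.95 × 54000 + 0.05 × 193000 = 51300 + 9650 = 60950
Overall = 0.64 × 155000 + 0.28 × 51266.4 + 0.08 × 60950 = 99200 + 14354.592 + 4876 = 118430.592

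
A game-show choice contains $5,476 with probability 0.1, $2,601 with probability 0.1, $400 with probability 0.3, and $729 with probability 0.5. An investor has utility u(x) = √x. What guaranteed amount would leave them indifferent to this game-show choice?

$1,024

E[u] = 0.1·√5476 + 0.1·√2601 + 0.3·√400 + 0.5·√729 = 0.1·74 + 0.1·51 + 0.3·20 + 0.5·27 = 32
CE = (32)² = 1024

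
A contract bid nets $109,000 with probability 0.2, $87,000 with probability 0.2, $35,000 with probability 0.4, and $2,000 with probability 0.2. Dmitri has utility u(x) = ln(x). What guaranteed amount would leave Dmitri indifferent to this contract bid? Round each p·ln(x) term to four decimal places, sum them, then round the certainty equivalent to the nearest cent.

$29,729.65

E[u] = 0.2·ln(109000) + 0.2·ln(87000) + 0.4·ln(35000) + 0.2·ln(2000) = 2.3198 + 2.2747 + 4.1852 + 1.5202 = 10.2999
CE = e^10.2999 ≈ 29729.65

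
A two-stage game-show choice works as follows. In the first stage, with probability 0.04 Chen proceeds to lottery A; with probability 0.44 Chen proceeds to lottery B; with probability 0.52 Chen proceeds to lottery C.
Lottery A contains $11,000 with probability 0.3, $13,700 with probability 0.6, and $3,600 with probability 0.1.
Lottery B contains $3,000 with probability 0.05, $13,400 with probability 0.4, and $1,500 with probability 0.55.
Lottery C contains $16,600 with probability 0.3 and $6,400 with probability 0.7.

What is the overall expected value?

EV(A) = 0.3 × 11000 + 0.6 × 13700 + 0.1 × 3600 = 3300 + 8220 + 360 = 11880
EV(B) = 0.05 × 3000 + 0.4 × 13400 + 0.55 × 1500 = 150 + 5360 + 825 = 6335
EV(C) = 0.3 × 16600 + 0.7 × 6400 = 4980 + 4480 = 9460
Overall = 0.04 × 11880 + 0.44 × 6335 + 0.52 × 9460 = 475.2 + 2787.4 + 4919.2 = 8181.8

$8,181.80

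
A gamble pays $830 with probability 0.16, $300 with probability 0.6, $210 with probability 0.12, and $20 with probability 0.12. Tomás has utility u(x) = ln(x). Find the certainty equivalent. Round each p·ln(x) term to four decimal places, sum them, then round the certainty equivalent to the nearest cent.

$244.42

E[u] = 0.16·ln(830) + 0.6·ln(300) + 0.12·ln(210) + 0.12·ln(20) = 1.0754 + 3.4223 + 0.6417 + 0.3595 = 5.4989
CE = e^5.4989 ≈ 244.42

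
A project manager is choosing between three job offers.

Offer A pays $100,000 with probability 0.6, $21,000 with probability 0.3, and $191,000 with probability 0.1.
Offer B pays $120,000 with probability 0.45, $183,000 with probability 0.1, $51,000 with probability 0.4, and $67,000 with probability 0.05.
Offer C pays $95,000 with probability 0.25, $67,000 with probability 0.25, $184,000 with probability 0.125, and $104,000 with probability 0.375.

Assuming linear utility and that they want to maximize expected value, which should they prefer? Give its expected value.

Offer C ($102,500)

Offer A = 0.6 × 100000 + 0.3 × 21000 + 0.1 × 191000 = 60000 + 6300 + 19100 = 85400
Offer B = 0.45 × 120000 + 0.1 × 183000 + 0.4 × 51000 + 0.05 × 67000 = 54000 + 18300 + 20400 + 3350 = 96050
Offer C = 0.25 × 95000 + 0.25 × 67000 + 0.125 × 184000 + 0.375 × 104000 = 23750 + 16750 + 23000 + 39000 = 102500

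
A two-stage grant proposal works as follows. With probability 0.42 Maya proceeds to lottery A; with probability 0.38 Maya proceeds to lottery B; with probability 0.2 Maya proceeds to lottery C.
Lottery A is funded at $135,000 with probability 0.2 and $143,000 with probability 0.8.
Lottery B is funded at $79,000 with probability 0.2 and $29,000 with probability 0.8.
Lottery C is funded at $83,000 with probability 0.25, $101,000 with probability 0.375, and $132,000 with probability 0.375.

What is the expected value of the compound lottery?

EV(A) = 0.2 × 135000 + 0.8 × 143000 = 27000 + 114400 = 141400
EV(B) = 0.2 × 79000 + 0.8 × 29000 = 15800 + 23200 = 39000
EV(C) = 0.25 × 83000 + 0.375 × 101000 + 0.375 × 132000 = 20750 + 37875 + 49500 = 108125
Overall = 0.42 × 141400 + 0.38 × 39000 + 0.2 × 108125 = 59388 + 14820 + 21625 = 95833

$95,833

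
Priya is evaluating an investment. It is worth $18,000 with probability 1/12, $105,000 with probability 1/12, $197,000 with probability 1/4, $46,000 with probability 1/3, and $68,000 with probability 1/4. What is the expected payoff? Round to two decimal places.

$91,833.33

EV = 1/12 × 18000 + 1/12 × 105000 + 1/4 × 197000 + 1/3 × 46000 + 1/4 × 68000 = 1500 + 8750 + 49250 + 15333.3333 + 17000 = 91833.3333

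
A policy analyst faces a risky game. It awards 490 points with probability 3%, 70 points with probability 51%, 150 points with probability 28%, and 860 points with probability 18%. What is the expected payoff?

247.2 points

EV = 0.03 × 490 + 0.51 × 70 + 0.28 × 150 + 0.18 × 860 = 14.7 + 35.7 + 42 + 154.8 = 247.2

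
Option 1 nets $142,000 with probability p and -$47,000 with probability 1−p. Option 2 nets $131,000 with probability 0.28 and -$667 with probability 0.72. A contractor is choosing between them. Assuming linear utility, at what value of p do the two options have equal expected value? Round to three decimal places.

EV(Option 2) = 0.28 × 131000 + 0.72 × (-667) = 36680 − 480.24 = 36199.76
p·142000 + (1−p)·(-47000) = 36199.76
189000p − 47000 = 36199.76
p = (36199.76 + 47000) / 189000

p = 0.440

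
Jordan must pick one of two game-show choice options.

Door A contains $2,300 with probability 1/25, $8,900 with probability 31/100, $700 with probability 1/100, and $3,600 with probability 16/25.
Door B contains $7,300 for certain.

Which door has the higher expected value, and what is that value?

Door B ($7,300)

Door A = 1/25 × 2300 + 31/100 × 8900 + 1/100 × 700 + 16/25 × 3600 = 92 + 2759 + 7 + 2304 = 5162
Door B: 7300 (certain)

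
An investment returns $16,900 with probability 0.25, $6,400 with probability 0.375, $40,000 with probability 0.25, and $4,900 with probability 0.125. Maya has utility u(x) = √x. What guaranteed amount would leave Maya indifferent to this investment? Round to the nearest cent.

$14,701.56

E[u] = 0.25·√16900 + 0.375·√6400 + 0.25·√40000 + 0.125·√4900 = 0.25·130 + 0.375·80 + 0.25·200 + 0.125·70 = 121.25
CE = (121.25)² = 14701.5625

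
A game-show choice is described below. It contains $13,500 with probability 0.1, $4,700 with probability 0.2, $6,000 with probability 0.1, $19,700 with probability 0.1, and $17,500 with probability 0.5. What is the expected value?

$13,610

EV = 0.1 × 13500 + 0.2 × 4700 + 0.1 × 6000 + 0.1 × 19700 + 0.5 × 17500 = 1350 + 940 + 600 + 1970 + 8750 = 13610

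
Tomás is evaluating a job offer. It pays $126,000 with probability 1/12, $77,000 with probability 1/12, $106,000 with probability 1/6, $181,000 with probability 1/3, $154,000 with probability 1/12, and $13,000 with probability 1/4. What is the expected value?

EV = 1/12 × 126000 + 1/12 × 77000 + 1/6 × 106000 + 1/3 × 181000 + 1/12 × 154000 + 1/4 × 13000 = 10500 + 6416.6667 + 17666.6667 + 60333.3333 + 12833.3333 + 3250 = 111000

$111,000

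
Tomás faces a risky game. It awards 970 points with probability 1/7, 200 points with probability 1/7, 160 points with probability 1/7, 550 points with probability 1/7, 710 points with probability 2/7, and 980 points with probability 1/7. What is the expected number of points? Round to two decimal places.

611.43 points

EV = 1/7 × 970 + 1/7 × 200 + 1/7 × 160 + 1/7 × 550 + 2/7 × 710 + 1/7 × 980 = 138.5714 + 28.5714 + 22.8571 + 78.5714 + 202.8571 + 140 = 611.4286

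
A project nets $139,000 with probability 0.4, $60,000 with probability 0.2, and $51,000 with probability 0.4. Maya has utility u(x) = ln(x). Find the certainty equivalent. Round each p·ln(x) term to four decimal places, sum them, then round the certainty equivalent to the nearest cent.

E[u] = 0.4·ln(139000) + 0.2·ln(60000) + 0.4·ln(51000) = 4.7369 + 2.2004 + 4.3358 = 11.2731
CE = e^11.2731 ≈ 78676.52

$78,676.52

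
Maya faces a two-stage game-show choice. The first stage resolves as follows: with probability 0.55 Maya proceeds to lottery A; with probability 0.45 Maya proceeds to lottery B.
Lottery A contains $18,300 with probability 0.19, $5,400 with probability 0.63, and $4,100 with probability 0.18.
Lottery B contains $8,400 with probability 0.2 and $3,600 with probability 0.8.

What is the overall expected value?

$6,241.35

EV(A) = 0.19 × 18300 + 0.63 × 5400 + 0.18 × 4100 = 3477 + 3402 + 738 = 7617
EV(B) = 0.2 × 8400 + 0.8 × 3600 = 1680 + 2880 = 4560
Overall = 0.55 × 7617 + 0.45 × 4560 = 4189.35 + 2052 = 6241.35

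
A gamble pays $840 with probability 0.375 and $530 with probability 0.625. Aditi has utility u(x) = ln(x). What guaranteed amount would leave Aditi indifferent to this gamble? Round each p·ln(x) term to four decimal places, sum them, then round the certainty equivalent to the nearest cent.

E[u] = 0.375·ln(840) + 0.625·ln(530) = 2.5250 + 3.9205 = 6.4455
CE = e^6.4455 ≈ 629.86

$629.86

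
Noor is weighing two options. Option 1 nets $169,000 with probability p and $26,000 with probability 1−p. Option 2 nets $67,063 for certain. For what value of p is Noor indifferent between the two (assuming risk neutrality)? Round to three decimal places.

p·169000 + (1−p)·26000 = 67063
143000p + 26000 = 67063
p = (67063 − 26000) / 143000

p = 0.287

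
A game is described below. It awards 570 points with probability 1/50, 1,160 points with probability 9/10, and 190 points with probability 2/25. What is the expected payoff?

1070.6 points

EV = 1/50 × 570 + 9/10 × 1160 + 2/25 × 190 = 11.4 + 1044 + 15.2 = 1070.6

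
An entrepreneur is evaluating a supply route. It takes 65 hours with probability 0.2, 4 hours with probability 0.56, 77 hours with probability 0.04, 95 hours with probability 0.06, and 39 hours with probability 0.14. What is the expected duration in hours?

29.48 hours

EV = 0.2 × 65 + 0.56 × 4 + 0.04 × 77 + 0.06 × 95 + 0.14 × 39 = 13 + 2.24 + 3.08 + 5.7 + 5.46 = 29.48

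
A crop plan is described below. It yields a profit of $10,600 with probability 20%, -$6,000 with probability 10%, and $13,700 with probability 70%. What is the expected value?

$11,110

EV = 0.2 × 10600 + 0.1 × (-6000) + 0.7 × 13700 = 2120 − 600 + 9590 = 11110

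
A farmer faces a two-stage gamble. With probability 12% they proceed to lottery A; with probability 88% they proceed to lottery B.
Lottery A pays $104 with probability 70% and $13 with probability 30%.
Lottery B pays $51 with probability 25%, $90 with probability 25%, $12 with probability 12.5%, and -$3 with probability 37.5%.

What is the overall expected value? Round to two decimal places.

$40.55

EV(A) = 0.7 × 104 + 0.3 × 13 = 72.8 + 3.9 = 76.7
EV(B) = 0.25 × 51 + 0.25 × 90 + 0.125 × 12 + 0.375 × (-3) = 12.75 + 22.5 + 1.5 − 1.125 = 35.625
Overall = 0.12 × 76.7 + 0.88 × 35.625 = 9.204 + 31.35 = 40.554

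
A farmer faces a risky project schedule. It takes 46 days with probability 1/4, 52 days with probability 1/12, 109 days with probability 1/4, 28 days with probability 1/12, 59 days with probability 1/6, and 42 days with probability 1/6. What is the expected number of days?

62.25 days

EV = 1/4 × 46 + 1/12 × 52 + 1/4 × 109 + 1/12 × 28 + 1/6 × 59 + 1/6 × 42 = 11.5 + 4.3333 + 27.25 + 2.3333 + 9.8333 + 7 = 62.25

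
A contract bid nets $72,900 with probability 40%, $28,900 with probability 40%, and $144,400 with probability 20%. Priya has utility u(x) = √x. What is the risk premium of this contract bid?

$6,096

E[u] = 0.4·√72900 + 0.4·√28900 + 0.2·√144400 = 0.4·270 + 0.4·170 + 0.2·380 = 252
CE = (252)² = 63504
Risk premium = EV − CE = 69600 − 63504 = 6096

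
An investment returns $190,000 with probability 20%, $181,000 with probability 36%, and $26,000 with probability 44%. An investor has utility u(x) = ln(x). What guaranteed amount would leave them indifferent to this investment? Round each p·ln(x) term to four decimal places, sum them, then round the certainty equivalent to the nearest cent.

$77,831.38

E[u] = 0.2·ln(190000) + 0.36·ln(181000) + 0.44·ln(26000) = 2.4310 + 4.3583 + 4.4730 = 11.2623
CE = e^11.2623 ≈ 77831.38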